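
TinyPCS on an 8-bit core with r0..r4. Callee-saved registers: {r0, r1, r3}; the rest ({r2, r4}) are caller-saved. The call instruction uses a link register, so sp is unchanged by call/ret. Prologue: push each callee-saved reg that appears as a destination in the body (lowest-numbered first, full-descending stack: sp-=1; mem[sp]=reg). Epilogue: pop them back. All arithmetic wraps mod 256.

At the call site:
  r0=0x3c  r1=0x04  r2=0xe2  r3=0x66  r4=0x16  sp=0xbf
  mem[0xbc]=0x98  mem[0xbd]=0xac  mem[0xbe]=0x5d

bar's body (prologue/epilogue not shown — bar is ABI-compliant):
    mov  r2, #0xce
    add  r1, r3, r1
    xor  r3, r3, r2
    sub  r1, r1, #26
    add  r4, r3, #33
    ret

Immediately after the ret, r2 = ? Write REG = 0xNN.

prologue: push r1 -> mem[0xbe]=0x04, sp=0xbe
prologue: push r3 -> mem[0xbd]=0x66, sp=0xbd
body[0] mov  r2, #0xce -> r2=0xce
body[1] add  r1, r3, r1 -> r1=0x6a
body[2] xor  r3, r3, r2 -> r3=0xa8
body[3] sub  r1, r1, #26 -> r1=0x50
body[4] add  r4, r3, #33 -> r4=0xc9
epilogue: pop r3=0x66, sp=0xbe
epilogue: pop r1=0x04, sp=0xbf
r2 is caller-saved -> body value

REG = 0xce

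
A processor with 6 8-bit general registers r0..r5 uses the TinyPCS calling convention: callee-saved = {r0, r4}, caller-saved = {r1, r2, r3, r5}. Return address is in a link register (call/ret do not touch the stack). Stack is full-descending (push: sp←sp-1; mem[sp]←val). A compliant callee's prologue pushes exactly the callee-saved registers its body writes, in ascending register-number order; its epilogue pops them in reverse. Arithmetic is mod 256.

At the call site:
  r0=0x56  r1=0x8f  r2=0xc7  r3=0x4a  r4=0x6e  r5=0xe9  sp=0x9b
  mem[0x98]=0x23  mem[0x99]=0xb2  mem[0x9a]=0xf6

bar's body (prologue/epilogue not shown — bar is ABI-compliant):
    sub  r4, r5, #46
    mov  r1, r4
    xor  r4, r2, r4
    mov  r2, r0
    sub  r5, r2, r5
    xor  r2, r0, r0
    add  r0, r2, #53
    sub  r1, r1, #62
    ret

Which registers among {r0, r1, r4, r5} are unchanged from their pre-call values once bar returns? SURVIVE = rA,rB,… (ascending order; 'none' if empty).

SURVIVE = r0,r4

prologue: push r0 → mem[0x9a]=0x56, sp=0x9a
prologue: push r4 → mem[0x99]=0x6e, sp=0x99
body[0] sub  r4, r5, #46 → r4=0xbb
body[1] mov  r1, r4 → r1=0xbb
body[2] xor  r4, r2, r4 → r4=0x7c
body[3] mov  r2, r0 → r2=0x56
body[4] sub  r5, r2, r5 → r5=0x6d
body[5] xor  r2, r0, r0 → r2=0x00
body[6] add  r0, r2, #53 → r0=0x35
body[7] sub  r1, r1, #62 → r1=0x7d
epilogue: pop r4=0x6e, sp=0x9a
epilogue: pop r0=0x56, sp=0x9b
r0: callee-saved, written=True
r1: caller-saved, written=True
r4: callee-saved, written=True
r5: caller-saved, written=True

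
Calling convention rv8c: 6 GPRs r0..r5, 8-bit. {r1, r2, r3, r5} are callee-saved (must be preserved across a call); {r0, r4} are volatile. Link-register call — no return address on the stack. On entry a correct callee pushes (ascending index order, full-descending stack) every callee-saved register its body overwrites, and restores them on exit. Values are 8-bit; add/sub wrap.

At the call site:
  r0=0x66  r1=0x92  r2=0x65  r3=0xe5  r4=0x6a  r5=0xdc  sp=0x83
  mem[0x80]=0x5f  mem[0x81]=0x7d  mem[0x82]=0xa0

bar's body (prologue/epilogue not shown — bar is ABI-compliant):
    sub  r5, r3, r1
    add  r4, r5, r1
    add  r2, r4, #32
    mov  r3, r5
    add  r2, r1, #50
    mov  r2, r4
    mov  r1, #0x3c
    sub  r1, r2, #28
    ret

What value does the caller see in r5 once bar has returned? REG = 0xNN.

prologue: push r1 -> mem[0x82]=0x92, sp=0x82
prologue: push r2 -> mem[0x81]=0x65, sp=0x81
prologue: push r3 -> mem[0x80]=0xe5, sp=0x80
prologue: push r5 -> mem[0x7f]=0xdc, sp=0x7f
body[0] sub  r5, r3, r1 -> r5=0x53
body[1] add  r4, r5, r1 -> r4=0xe5
body[2] add  r2, r4, #32 -> r2=0x05
body[3] mov  r3, r5 -> r3=0x53
body[4] add  r2, r1, #50 -> r2=0xc4
body[5] mov  r2, r4 -> r2=0xe5
body[6] mov  r1, #0x3c -> r1=0x3c
body[7] sub  r1, r2, #28 -> r1=0xc9
epilogue: pop r5=0xdc, sp=0x80
epilogue: pop r3=0xe5, sp=0x81
epilogue: pop r2=0x65, sp=0x82
epilogue: pop r1=0x92, sp=0x83
r5 is callee-saved -> restored

REG = 0xdc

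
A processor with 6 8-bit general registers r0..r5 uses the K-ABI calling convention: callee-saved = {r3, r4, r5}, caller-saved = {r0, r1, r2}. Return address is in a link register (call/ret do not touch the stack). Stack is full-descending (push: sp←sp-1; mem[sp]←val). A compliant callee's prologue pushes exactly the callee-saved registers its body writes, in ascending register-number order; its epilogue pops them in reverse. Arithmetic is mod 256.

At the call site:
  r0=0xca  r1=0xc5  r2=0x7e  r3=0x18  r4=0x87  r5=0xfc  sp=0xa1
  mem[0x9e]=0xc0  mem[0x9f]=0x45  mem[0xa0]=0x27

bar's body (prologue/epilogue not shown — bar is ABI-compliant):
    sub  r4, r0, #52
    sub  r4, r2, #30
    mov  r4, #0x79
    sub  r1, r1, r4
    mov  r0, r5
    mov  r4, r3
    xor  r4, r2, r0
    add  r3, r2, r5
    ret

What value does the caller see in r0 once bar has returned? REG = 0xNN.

prologue: push r3 -> mem[0xa0]=0x18, sp=0xa0
prologue: push r4 -> mem[0x9f]=0x87, sp=0x9f
body[0] sub  r4, r0, #52 -> r4=0x96
body[1] sub  r4, r2, #30 -> r4=0x60
body[2] mov  r4, #0x79 -> r4=0x79
body[3] sub  r1, r1, r4 -> r1=0x4c
body[4] mov  r0, r5 -> r0=0xfc
body[5] mov  r4, r3 -> r4=0x18
body[6] xor  r4, r2, r0 -> r4=0x82
body[7] add  r3, r2, r5 -> r3=0x7a
epilogue: pop r4=0x87, sp=0xa0
epilogue: pop r3=0x18, sp=0xa1
r0 is caller-saved -> body value

REG = 0xfc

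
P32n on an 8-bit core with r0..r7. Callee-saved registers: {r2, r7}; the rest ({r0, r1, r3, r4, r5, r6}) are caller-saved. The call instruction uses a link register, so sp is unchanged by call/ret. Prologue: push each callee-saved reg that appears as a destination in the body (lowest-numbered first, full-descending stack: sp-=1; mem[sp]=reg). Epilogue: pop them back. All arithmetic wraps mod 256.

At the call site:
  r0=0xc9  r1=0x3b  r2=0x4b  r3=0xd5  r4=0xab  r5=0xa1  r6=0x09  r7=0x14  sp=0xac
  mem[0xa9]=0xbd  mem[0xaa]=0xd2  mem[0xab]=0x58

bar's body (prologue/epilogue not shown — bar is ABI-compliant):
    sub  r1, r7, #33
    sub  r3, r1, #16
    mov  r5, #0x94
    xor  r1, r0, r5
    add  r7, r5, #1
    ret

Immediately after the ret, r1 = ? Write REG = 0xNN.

prologue: push r7 -> mem[0xab]=0x14, sp=0xab
body[0] sub  r1, r7, #33 -> r1=0xf3
body[1] sub  r3, r1, #16 -> r3=0xe3
body[2] mov  r5, #0x94 -> r5=0x94
body[3] xor  r1, r0, r5 -> r1=0x5d
body[4] add  r7, r5, #1 -> r7=0x95
epilogue: pop r7=0x14, sp=0xac
r1 is caller-saved -> body value

REG = 0x5d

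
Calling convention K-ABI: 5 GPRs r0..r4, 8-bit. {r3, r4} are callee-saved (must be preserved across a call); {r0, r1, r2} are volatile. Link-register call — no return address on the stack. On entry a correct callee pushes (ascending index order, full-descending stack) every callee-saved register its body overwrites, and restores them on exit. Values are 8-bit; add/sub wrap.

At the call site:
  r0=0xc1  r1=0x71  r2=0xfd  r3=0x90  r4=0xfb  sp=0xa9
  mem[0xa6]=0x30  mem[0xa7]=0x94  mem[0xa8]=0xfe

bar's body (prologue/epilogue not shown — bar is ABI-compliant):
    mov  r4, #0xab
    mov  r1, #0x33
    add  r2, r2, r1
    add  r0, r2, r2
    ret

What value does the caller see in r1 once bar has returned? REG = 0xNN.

REG = 0x33

prologue: push r4 -> mem[0xa8]=0xfb, sp=0xa8
body[0] mov  r4, #0xab -> r4=0xab
body[1] mov  r1, #0x33 -> r1=0x33
body[2] add  r2, r2, r1 -> r2=0x30
body[3] add  r0, r2, r2 -> r0=0x60
epilogue: pop r4=0xfb, sp=0xa9
r1 is caller-saved -> body value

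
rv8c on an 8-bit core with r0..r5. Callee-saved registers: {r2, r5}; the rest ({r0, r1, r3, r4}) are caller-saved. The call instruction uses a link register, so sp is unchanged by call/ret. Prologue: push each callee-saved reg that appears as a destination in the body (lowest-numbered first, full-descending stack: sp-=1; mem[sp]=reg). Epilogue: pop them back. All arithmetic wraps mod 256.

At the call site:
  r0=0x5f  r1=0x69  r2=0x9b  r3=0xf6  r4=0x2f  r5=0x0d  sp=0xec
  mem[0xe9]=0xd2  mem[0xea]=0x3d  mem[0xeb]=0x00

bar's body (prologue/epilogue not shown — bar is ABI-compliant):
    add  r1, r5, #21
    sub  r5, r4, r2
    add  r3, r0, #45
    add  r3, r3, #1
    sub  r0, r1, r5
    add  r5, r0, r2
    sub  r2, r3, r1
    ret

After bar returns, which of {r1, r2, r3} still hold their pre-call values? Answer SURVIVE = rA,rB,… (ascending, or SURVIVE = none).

SURVIVE = r2

prologue: push r2 → mem[0xeb]=0x9b, sp=0xeb
prologue: push r5 → mem[0xea]=0x0d, sp=0xea
body[0] add  r1, r5, #21 → r1=0x22
body[1] sub  r5, r4, r2 → r5=0x94
body[2] add  r3, r0, #45 → r3=0x8c
body[3] add  r3, r3, #1 → r3=0x8d
body[4] sub  r0, r1, r5 → r0=0x8e
body[5] add  r5, r0, r2 → r5=0x29
body[6] sub  r2, r3, r1 → r2=0x6b
epilogue: pop r5=0x0d, sp=0xeb
epilogue: pop r2=0x9b, sp=0xec
r1: caller-saved, written=True
r2: callee-saved, written=True
r3: caller-saved, written=True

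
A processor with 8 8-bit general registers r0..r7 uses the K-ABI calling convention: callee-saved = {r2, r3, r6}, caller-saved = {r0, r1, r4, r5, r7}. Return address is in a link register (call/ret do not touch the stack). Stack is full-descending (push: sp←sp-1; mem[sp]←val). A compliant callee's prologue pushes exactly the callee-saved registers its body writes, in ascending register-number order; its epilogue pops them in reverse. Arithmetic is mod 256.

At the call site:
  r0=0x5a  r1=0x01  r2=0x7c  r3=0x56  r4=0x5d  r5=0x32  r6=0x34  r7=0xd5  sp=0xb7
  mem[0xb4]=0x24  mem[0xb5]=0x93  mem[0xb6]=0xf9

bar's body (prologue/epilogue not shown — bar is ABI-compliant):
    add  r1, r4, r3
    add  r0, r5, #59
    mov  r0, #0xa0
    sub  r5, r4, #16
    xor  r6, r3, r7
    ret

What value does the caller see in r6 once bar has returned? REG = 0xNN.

REG = 0x34

prologue: push r6 -> mem[0xb6]=0x34, sp=0xb6
body[0] add  r1, r4, r3 -> r1=0xb3
body[1] add  r0, r5, #59 -> r0=0x6d
body[2] mov  r0, #0xa0 -> r0=0xa0
body[3] sub  r5, r4, #16 -> r5=0x4d
body[4] xor  r6, r3, r7 -> r6=0x83
epilogue: pop r6=0x34, sp=0xb7
r6 is callee-saved -> restored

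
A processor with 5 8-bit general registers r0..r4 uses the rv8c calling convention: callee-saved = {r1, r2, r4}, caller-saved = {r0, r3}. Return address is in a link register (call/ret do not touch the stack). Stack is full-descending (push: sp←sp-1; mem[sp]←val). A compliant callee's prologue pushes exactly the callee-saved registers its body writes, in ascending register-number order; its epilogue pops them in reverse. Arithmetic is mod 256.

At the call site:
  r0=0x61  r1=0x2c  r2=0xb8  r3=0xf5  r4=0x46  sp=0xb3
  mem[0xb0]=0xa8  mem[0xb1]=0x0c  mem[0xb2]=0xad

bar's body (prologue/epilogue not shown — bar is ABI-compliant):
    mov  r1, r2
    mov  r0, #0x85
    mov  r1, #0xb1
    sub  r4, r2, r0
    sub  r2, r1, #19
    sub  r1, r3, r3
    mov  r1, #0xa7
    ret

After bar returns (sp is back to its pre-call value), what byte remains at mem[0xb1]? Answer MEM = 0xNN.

MEM = 0xb8

prologue: push r1 → mem[0xb2]=0x2c, sp=0xb2
prologue: push r2 → mem[0xb1]=0xb8, sp=0xb1
prologue: push r4 → mem[0xb0]=0x46, sp=0xb0
body[0] mov  r1, r2 → r1=0xb8
body[1] mov  r0, #0x85 → r0=0x85
body[2] mov  r1, #0xb1 → r1=0xb1
body[3] sub  r4, r2, r0 → r4=0x33
body[4] sub  r2, r1, #19 → r2=0x9e
body[5] sub  r1, r3, r3 → r1=0x00
body[6] mov  r1, #0xa7 → r1=0xa7
epilogue: pop r4=0x46, sp=0xb1
epilogue: pop r2=0xb8, sp=0xb2
epilogue: pop r1=0x2c, sp=0xb3
prologue pushed ['r1', 'r2', 'r4'] at ['0xb2', '0xb1', '0xb0']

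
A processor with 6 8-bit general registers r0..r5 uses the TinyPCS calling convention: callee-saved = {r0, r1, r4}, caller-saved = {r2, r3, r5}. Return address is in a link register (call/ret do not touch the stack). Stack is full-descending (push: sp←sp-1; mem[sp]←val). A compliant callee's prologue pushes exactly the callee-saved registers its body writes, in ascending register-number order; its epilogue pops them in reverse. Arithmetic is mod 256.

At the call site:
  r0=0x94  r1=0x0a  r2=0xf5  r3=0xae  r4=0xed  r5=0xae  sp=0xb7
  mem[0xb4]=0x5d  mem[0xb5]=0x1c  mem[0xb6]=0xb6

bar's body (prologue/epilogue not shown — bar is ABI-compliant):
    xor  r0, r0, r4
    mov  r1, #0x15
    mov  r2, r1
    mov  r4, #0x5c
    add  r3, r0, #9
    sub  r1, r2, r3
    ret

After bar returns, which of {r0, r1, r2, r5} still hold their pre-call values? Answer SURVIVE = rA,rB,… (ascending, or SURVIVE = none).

prologue: push r0 -> mem[0xb6]=0x94, sp=0xb6
prologue: push r1 -> mem[0xb5]=0x0a, sp=0xb5
prologue: push r4 -> mem[0xb4]=0xed, sp=0xb4
body[0] xor  r0, r0, r4 -> r0=0x79
body[1] mov  r1, #0x15 -> r1=0x15
body[2] mov  r2, r1 -> r2=0x15
body[3] mov  r4, #0x5c -> r4=0x5c
body[4] add  r3, r0, #9 -> r3=0x82
body[5] sub  r1, r2, r3 -> r1=0x93
epilogue: pop r4=0xed, sp=0xb5
epilogue: pop r1=0x0a, sp=0xb6
epilogue: pop r0=0x94, sp=0xb7
r0: callee-saved, written=True
r1: callee-saved, written=True
r2: caller-saved, written=True
r5: caller-saved, written=False

SURVIVE = r0,r1,r5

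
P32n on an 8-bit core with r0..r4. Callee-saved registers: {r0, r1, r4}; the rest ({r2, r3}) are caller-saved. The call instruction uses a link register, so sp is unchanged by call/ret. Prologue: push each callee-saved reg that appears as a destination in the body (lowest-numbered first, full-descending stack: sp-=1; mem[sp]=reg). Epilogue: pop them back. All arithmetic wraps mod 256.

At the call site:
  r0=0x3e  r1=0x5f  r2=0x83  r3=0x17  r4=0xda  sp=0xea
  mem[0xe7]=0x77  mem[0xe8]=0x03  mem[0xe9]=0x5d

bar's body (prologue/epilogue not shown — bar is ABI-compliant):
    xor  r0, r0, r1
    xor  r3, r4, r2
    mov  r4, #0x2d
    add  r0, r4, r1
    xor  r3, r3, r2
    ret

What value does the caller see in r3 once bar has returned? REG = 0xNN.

prologue: push r0 → mem[0xe9]=0x3e, sp=0xe9
prologue: push r4 → mem[0xe8]=0xda, sp=0xe8
body[0] xor  r0, r0, r1 → r0=0x61
body[1] xor  r3, r4, r2 → r3=0x59
body[2] mov  r4, #0x2d → r4=0x2d
body[3] add  r0, r4, r1 → r0=0x8c
body[4] xor  r3, r3, r2 → r3=0xda
epilogue: pop r4=0xda, sp=0xe9
epilogue: pop r0=0x3e, sp=0xea
r3 is caller-saved → body value

REG = 0xda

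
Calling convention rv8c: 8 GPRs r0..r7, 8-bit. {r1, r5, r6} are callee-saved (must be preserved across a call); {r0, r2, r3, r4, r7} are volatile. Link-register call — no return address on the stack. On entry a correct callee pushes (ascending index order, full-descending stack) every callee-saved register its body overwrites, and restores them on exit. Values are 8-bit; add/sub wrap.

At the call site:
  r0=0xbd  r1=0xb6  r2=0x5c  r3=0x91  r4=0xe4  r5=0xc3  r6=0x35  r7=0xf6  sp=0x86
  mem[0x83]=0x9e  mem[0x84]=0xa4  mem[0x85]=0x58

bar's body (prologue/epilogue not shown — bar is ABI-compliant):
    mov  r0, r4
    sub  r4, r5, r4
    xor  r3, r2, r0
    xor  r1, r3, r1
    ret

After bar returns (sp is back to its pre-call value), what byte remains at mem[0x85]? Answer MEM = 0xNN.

MEM = 0xb6

prologue: push r1 → mem[0x85]=0xb6, sp=0x85
body[0] mov  r0, r4 → r0=0xe4
body[1] sub  r4, r5, r4 → r4=0xdf
body[2] xor  r3, r2, r0 → r3=0xb8
body[3] xor  r1, r3, r1 → r1=0x0e
epilogue: pop r1=0xb6, sp=0x86
prologue pushed ['r1'] at ['0x85']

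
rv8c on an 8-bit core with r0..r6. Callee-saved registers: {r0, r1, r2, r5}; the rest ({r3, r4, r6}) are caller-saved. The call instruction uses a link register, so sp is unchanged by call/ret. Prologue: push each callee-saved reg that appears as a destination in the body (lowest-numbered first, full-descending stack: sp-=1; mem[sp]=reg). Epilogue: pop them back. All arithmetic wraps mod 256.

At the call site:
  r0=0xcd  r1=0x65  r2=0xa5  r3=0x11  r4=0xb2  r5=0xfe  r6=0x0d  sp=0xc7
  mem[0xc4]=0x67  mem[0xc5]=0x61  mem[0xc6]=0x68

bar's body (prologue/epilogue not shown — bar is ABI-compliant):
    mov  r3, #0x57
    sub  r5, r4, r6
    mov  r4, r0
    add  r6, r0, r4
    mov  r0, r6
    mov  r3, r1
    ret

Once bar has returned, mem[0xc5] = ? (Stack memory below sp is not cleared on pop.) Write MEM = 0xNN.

prologue: push r0 → mem[0xc6]=0xcd, sp=0xc6
prologue: push r5 → mem[0xc5]=0xfe, sp=0xc5
body[0] mov  r3, #0x57 → r3=0x57
body[1] sub  r5, r4, r6 → r5=0xa5
body[2] mov  r4, r0 → r4=0xcd
body[3] add  r6, r0, r4 → r6=0x9a
body[4] mov  r0, r6 → r0=0x9a
body[5] mov  r3, r1 → r3=0x65
epilogue: pop r5=0xfe, sp=0xc6
epilogue: pop r0=0xcd, sp=0xc7
prologue pushed ['r0', 'r5'] at ['0xc6', '0xc5']

MEM = 0xfe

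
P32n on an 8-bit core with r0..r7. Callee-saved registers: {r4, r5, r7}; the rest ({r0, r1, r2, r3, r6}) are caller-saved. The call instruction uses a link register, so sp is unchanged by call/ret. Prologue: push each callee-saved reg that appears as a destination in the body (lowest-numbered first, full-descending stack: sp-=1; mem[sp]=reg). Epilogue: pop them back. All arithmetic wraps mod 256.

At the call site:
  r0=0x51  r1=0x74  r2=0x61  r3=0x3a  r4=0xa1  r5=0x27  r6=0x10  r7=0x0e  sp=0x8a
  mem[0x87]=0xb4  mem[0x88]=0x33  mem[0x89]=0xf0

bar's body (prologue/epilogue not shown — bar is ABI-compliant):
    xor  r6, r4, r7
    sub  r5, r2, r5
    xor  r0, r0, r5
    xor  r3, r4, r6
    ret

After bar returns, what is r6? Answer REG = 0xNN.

REG = 0xaf

prologue: push r5 -> mem[0x89]=0x27, sp=0x89
body[0] xor  r6, r4, r7 -> r6=0xaf
body[1] sub  r5, r2, r5 -> r5=0x3a
body[2] xor  r0, r0, r5 -> r0=0x6b
body[3] xor  r3, r4, r6 -> r3=0x0e
epilogue: pop r5=0x27, sp=0x8a
r6 is caller-saved -> body value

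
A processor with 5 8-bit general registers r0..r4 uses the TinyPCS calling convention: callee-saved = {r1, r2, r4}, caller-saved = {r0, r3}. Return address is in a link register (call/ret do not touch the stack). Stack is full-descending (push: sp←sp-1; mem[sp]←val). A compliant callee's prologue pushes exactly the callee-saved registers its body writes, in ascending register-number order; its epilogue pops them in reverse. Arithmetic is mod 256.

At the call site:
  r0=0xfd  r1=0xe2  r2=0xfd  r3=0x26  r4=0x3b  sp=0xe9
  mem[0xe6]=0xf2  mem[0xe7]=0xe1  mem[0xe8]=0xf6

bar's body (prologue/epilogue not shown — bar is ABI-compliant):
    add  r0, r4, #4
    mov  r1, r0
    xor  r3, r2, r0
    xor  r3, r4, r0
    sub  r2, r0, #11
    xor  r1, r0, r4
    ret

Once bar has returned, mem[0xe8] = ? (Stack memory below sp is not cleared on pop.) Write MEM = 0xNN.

prologue: push r1 → mem[0xe8]=0xe2, sp=0xe8
prologue: push r2 → mem[0xe7]=0xfd, sp=0xe7
body[0] add  r0, r4, #4 → r0=0x3f
body[1] mov  r1, r0 → r1=0x3f
body[2] xor  r3, r2, r0 → r3=0xc2
body[3] xor  r3, r4, r0 → r3=0x04
body[4] sub  r2, r0, #11 → r2=0x34
body[5] xor  r1, r0, r4 → r1=0x04
epilogue: pop r2=0xfd, sp=0xe8
epilogue: pop r1=0xe2, sp=0xe9
prologue pushed ['r1', 'r2'] at ['0xe8', '0xe7']

MEM = 0xe2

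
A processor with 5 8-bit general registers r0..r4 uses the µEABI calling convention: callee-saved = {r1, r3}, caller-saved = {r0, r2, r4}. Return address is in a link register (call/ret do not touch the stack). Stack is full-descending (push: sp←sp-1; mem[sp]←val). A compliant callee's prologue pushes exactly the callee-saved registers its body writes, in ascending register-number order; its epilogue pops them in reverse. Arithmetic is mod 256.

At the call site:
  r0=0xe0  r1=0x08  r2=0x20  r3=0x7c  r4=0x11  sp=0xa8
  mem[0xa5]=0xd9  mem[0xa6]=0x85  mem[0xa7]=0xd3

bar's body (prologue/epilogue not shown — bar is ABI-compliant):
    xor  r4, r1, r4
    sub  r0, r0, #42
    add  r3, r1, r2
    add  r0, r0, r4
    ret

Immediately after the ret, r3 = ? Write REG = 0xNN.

prologue: push r3 → mem[0xa7]=0x7c, sp=0xa7
body[0] xor  r4, r1, r4 → r4=0x19
body[1] sub  r0, r0, #42 → r0=0xb6
body[2] add  r3, r1, r2 → r3=0x28
body[3] add  r0, r0, r4 → r0=0xcf
epilogue: pop r3=0x7c, sp=0xa8
r3 is callee-saved → restored

REG = 0x7c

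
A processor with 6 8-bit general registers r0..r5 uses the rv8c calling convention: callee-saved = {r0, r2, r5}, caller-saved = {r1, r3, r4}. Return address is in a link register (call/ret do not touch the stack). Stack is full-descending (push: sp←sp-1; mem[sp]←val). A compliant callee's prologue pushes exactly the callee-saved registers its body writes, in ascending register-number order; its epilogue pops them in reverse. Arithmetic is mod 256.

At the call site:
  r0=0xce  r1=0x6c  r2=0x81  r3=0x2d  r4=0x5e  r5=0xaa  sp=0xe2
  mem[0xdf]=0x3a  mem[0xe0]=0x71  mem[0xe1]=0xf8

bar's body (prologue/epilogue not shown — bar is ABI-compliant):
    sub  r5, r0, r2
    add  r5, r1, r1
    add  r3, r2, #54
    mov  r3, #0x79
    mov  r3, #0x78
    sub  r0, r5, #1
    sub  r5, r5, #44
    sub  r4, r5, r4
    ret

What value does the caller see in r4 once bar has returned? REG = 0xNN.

REG = 0x4e

prologue: push r0 -> mem[0xe1]=0xce, sp=0xe1
prologue: push r5 -> mem[0xe0]=0xaa, sp=0xe0
body[0] sub  r5, r0, r2 -> r5=0x4d
body[1] add  r5, r1, r1 -> r5=0xd8
body[2] add  r3, r2, #54 -> r3=0xb7
body[3] mov  r3, #0x79 -> r3=0x79
body[4] mov  r3, #0x78 -> r3=0x78
body[5] sub  r0, r5, #1 -> r0=0xd7
body[6] sub  r5, r5, #44 -> r5=0xac
body[7] sub  r4, r5, r4 -> r4=0x4e
epilogue: pop r5=0xaa, sp=0xe1
epilogue: pop r0=0xce, sp=0xe2
r4 is caller-saved -> body value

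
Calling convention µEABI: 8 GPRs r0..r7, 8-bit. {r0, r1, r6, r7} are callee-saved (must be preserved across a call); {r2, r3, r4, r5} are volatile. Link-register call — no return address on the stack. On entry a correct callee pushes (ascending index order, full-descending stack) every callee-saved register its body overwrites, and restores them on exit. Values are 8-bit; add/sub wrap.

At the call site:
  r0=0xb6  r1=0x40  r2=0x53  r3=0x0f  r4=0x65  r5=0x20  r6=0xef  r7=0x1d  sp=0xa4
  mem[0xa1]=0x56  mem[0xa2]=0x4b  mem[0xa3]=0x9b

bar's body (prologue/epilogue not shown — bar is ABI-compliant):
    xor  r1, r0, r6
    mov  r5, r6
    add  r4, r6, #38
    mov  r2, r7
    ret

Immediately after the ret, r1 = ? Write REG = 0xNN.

prologue: push r1 → mem[0xa3]=0x40, sp=0xa3
body[0] xor  r1, r0, r6 → r1=0x59
body[1] mov  r5, r6 → r5=0xef
body[2] add  r4, r6, #38 → r4=0x15
body[3] mov  r2, r7 → r2=0x1d
epilogue: pop r1=0x40, sp=0xa4
r1 is callee-saved → restored

REG = 0x40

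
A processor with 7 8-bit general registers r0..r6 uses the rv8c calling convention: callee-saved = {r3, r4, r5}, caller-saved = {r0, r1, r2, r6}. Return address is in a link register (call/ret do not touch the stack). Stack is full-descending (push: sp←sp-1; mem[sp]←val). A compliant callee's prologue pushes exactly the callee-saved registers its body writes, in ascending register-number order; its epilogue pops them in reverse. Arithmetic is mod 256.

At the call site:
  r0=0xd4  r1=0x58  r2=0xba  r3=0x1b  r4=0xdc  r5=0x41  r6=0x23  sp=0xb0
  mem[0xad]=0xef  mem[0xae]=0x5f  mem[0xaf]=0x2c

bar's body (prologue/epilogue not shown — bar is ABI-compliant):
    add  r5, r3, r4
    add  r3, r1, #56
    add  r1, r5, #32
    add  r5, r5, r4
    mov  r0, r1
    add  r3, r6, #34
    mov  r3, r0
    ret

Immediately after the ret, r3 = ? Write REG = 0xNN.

REG = 0x1b

prologue: push r3 -> mem[0xaf]=0x1b, sp=0xaf
prologue: push r5 -> mem[0xae]=0x41, sp=0xae
body[0] add  r5, r3, r4 -> r5=0xf7
body[1] add  r3, r1, #56 -> r3=0x90
body[2] add  r1, r5, #32 -> r1=0x17
body[3] add  r5, r5, r4 -> r5=0xd3
body[4] mov  r0, r1 -> r0=0x17
body[5] add  r3, r6, #34 -> r3=0x45
body[6] mov  r3, r0 -> r3=0x17
epilogue: pop r5=0x41, sp=0xaf
epilogue: pop r3=0x1b, sp=0xb0
r3 is callee-saved -> restored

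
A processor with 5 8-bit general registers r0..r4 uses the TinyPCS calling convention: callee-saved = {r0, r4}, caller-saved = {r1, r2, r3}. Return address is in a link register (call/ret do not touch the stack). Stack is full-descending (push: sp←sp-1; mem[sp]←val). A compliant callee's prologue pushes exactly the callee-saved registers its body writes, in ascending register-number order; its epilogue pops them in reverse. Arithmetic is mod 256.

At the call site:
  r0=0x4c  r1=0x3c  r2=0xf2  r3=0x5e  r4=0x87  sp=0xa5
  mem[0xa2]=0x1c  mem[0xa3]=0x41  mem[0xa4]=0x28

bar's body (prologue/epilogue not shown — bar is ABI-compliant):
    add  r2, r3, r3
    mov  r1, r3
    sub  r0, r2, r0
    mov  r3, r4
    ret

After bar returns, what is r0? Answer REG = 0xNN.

REG = 0x4c

prologue: push r0 → mem[0xa4]=0x4c, sp=0xa4
body[0] add  r2, r3, r3 → r2=0xbc
body[1] mov  r1, r3 → r1=0x5e
body[2] sub  r0, r2, r0 → r0=0x70
body[3] mov  r3, r4 → r3=0x87
epilogue: pop r0=0x4c, sp=0xa5
r0 is callee-saved → restored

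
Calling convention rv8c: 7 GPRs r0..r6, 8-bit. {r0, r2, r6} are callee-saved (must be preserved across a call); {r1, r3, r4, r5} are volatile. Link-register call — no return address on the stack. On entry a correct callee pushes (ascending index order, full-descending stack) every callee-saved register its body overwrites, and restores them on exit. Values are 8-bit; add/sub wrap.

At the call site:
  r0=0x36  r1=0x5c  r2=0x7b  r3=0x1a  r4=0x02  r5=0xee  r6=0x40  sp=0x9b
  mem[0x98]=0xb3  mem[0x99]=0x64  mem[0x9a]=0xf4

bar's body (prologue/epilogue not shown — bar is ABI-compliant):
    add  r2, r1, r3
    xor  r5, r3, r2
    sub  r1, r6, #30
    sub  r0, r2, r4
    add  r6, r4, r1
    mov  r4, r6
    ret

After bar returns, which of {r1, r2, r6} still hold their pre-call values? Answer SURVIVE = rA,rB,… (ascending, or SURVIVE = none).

prologue: push r0 -> mem[0x9a]=0x36, sp=0x9a
prologue: push r2 -> mem[0x99]=0x7b, sp=0x99
prologue: push r6 -> mem[0x98]=0x40, sp=0x98
body[0] add  r2, r1, r3 -> r2=0x76
body[1] xor  r5, r3, r2 -> r5=0x6c
body[2] sub  r1, r6, #30 -> r1=0x22
body[3] sub  r0, r2, r4 -> r0=0x74
body[4] add  r6, r4, r1 -> r6=0x24
body[5] mov  r4, r6 -> r4=0x24
epilogue: pop r6=0x40, sp=0x99
epilogue: pop r2=0x7b, sp=0x9a
epilogue: pop r0=0x36, sp=0x9b
r1: caller-saved, written=True
r2: callee-saved, written=True
r6: callee-saved, written=True

SURVIVE = r2,r6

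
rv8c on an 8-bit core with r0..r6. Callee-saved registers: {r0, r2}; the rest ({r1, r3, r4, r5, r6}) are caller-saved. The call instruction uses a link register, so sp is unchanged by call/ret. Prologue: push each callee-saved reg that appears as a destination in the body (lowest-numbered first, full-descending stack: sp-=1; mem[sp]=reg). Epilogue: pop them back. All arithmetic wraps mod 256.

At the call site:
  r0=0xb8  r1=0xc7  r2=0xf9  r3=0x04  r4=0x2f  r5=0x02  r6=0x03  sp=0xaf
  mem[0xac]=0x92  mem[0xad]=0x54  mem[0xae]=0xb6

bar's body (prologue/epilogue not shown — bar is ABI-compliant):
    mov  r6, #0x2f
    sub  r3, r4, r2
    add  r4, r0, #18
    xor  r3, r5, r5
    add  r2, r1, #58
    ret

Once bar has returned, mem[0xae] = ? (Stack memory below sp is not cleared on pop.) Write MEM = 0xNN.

MEM = 0xf9

prologue: push r2 -> mem[0xae]=0xf9, sp=0xae
body[0] mov  r6, #0x2f -> r6=0x2f
body[1] sub  r3, r4, r2 -> r3=0x36
body[2] add  r4, r0, #18 -> r4=0xca
body[3] xor  r3, r5, r5 -> r3=0x00
body[4] add  r2, r1, #58 -> r2=0x01
epilogue: pop r2=0xf9, sp=0xaf
prologue pushed ['r2'] at ['0xae']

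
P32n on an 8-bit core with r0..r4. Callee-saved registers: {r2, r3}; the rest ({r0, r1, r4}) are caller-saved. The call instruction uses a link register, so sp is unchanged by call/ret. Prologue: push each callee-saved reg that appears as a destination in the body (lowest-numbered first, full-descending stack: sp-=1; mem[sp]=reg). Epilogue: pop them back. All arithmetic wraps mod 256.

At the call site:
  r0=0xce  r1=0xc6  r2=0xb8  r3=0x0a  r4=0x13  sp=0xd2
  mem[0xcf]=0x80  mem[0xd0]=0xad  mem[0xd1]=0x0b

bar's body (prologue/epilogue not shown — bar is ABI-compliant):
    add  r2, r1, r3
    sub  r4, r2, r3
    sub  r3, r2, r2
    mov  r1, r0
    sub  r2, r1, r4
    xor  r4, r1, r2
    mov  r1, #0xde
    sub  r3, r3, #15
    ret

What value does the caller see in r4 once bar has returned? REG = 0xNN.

prologue: push r2 -> mem[0xd1]=0xb8, sp=0xd1
prologue: push r3 -> mem[0xd0]=0x0a, sp=0xd0
body[0] add  r2, r1, r3 -> r2=0xd0
body[1] sub  r4, r2, r3 -> r4=0xc6
body[2] sub  r3, r2, r2 -> r3=0x00
body[3] mov  r1, r0 -> r1=0xce
body[4] sub  r2, r1, r4 -> r2=0x08
body[5] xor  r4, r1, r2 -> r4=0xc6
body[6] mov  r1, #0xde -> r1=0xde
body[7] sub  r3, r3, #15 -> r3=0xf1
epilogue: pop r3=0x0a, sp=0xd1
epilogue: pop r2=0xb8, sp=0xd2
r4 is caller-saved -> body value

REG = 0xc6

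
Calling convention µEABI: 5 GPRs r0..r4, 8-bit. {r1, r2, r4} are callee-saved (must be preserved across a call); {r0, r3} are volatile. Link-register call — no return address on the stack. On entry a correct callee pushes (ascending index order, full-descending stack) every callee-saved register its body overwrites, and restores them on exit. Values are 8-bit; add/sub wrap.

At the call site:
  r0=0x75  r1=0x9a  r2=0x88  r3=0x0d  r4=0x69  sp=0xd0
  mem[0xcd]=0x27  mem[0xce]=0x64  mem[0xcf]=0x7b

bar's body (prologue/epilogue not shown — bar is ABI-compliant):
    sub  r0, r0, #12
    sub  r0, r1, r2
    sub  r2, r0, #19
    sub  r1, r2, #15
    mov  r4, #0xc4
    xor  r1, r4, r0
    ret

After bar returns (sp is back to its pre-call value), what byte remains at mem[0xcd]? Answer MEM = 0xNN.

MEM = 0x69

prologue: push r1 → mem[0xcf]=0x9a, sp=0xcf
prologue: push r2 → mem[0xce]=0x88, sp=0xce
prologue: push r4 → mem[0xcd]=0x69, sp=0xcd
body[0] sub  r0, r0, #12 → r0=0x69
body[1] sub  r0, r1, r2 → r0=0x12
body[2] sub  r2, r0, #19 → r2=0xff
body[3] sub  r1, r2, #15 → r1=0xf0
body[4] mov  r4, #0xc4 → r4=0xc4
body[5] xor  r1, r4, r0 → r1=0xd6
epilogue: pop r4=0x69, sp=0xce
epilogue: pop r2=0x88, sp=0xcf
epilogue: pop r1=0x9a, sp=0xd0
prologue pushed ['r1', 'r2', 'r4'] at ['0xcf', '0xce', '0xcd']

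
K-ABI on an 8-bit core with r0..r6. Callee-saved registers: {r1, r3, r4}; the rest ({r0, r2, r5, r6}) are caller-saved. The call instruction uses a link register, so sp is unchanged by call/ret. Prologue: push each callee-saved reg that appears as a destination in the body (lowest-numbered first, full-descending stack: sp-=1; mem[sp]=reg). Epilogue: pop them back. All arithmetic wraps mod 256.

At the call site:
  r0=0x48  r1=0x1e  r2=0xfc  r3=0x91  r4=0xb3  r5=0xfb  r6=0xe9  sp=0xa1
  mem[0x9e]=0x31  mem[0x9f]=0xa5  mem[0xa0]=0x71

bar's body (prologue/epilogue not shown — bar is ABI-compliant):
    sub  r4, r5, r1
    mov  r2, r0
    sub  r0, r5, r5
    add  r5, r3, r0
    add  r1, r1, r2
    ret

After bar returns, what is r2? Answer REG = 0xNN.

prologue: push r1 → mem[0xa0]=0x1e, sp=0xa0
prologue: push r4 → mem[0x9f]=0xb3, sp=0x9f
body[0] sub  r4, r5, r1 → r4=0xdd
body[1] mov  r2, r0 → r2=0x48
body[2] sub  r0, r5, r5 → r0=0x00
body[3] add  r5, r3, r0 → r5=0x91
body[4] add  r1, r1, r2 → r1=0x66
epilogue: pop r4=0xb3, sp=0xa0
epilogue: pop r1=0x1e, sp=0xa1
r2 is caller-saved → body value

REG = 0x48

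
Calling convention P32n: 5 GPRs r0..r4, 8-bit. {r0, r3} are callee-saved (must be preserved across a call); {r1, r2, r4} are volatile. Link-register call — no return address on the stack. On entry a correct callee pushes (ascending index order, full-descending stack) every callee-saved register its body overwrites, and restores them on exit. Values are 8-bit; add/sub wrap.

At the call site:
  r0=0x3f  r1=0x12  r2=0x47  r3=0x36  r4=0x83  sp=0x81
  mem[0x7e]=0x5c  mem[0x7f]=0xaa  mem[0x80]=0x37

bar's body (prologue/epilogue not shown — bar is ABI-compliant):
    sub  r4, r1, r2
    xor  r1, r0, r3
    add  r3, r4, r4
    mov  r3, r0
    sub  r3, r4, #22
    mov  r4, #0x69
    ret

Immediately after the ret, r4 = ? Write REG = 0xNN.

prologue: push r3 → mem[0x80]=0x36, sp=0x80
body[0] sub  r4, r1, r2 → r4=0xcb
body[1] xor  r1, r0, r3 → r1=0x09
body[2] add  r3, r4, r4 → r3=0x96
body[3] mov  r3, r0 → r3=0x3f
body[4] sub  r3, r4, #22 → r3=0xb5
body[5] mov  r4, #0x69 → r4=0x69
epilogue: pop r3=0x36, sp=0x81
r4 is caller-saved → body value

REG = 0x69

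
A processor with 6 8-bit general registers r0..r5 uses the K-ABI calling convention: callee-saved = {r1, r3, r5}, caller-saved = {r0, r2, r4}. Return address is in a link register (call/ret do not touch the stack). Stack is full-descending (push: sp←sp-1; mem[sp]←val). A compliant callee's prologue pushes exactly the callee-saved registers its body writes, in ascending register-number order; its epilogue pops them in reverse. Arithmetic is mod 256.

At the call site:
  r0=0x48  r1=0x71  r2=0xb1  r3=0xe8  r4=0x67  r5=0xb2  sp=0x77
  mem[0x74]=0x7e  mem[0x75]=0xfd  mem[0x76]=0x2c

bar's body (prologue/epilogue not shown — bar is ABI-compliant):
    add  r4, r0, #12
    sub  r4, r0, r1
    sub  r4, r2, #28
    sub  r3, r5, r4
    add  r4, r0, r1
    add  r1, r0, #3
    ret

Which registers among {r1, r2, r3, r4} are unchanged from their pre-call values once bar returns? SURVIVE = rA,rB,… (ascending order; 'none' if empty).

SURVIVE = r1,r2,r3

prologue: push r1 -> mem[0x76]=0x71, sp=0x76
prologue: push r3 -> mem[0x75]=0xe8, sp=0x75
body[0] add  r4, r0, #12 -> r4=0x54
body[1] sub  r4, r0, r1 -> r4=0xd7
body[2] sub  r4, r2, #28 -> r4=0x95
body[3] sub  r3, r5, r4 -> r3=0x1d
body[4] add  r4, r0, r1 -> r4=0xb9
body[5] add  r1, r0, #3 -> r1=0x4b
epilogue: pop r3=0xe8, sp=0x76
epilogue: pop r1=0x71, sp=0x77
r1: callee-saved, written=True
r2: caller-saved, written=False
r3: callee-saved, written=True
r4: caller-saved, written=True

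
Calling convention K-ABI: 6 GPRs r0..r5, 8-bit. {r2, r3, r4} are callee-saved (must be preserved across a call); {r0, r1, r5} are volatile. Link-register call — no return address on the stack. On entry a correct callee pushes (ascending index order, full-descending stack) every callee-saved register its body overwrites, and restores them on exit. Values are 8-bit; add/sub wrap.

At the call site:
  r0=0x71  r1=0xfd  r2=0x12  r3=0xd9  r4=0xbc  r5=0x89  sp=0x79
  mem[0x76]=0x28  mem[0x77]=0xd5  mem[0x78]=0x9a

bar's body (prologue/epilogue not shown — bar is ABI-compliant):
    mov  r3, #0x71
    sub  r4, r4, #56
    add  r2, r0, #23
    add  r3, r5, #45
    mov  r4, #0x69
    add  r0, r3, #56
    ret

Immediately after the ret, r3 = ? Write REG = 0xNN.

prologue: push r2 -> mem[0x78]=0x12, sp=0x78
prologue: push r3 -> mem[0x77]=0xd9, sp=0x77
prologue: push r4 -> mem[0x76]=0xbc, sp=0x76
body[0] mov  r3, #0x71 -> r3=0x71
body[1] sub  r4, r4, #56 -> r4=0x84
body[2] add  r2, r0, #23 -> r2=0x88
body[3] add  r3, r5, #45 -> r3=0xb6
body[4] mov  r4, #0x69 -> r4=0x69
body[5] add  r0, r3, #56 -> r0=0xee
epilogue: pop r4=0xbc, sp=0x77
epilogue: pop r3=0xd9, sp=0x78
epilogue: pop r2=0x12, sp=0x79
r3 is callee-saved -> restored

REG = 0xd9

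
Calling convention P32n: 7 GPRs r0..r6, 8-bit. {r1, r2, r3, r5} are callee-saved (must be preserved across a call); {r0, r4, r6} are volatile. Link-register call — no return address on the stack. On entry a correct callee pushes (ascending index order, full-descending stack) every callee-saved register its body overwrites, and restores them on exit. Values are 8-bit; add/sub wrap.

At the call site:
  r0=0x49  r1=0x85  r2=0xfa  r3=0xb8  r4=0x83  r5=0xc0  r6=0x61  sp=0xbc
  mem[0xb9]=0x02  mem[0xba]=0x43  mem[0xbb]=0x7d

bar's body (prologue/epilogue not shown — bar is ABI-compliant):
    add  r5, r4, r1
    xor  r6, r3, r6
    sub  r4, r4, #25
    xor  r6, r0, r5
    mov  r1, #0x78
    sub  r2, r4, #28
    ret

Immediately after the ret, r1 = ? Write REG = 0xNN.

REG = 0x85

prologue: push r1 → mem[0xbb]=0x85, sp=0xbb
prologue: push r2 → mem[0xba]=0xfa, sp=0xba
prologue: push r5 → mem[0xb9]=0xc0, sp=0xb9
body[0] add  r5, r4, r1 → r5=0x08
body[1] xor  r6, r3, r6 → r6=0xd9
body[2] sub  r4, r4, #25 → r4=0x6a
body[3] xor  r6, r0, r5 → r6=0x41
body[4] mov  r1, #0x78 → r1=0x78
body[5] sub  r2, r4, #28 → r2=0x4e
epilogue: pop r5=0xc0, sp=0xba
epilogue: pop r2=0xfa, sp=0xbb
epilogue: pop r1=0x85, sp=0xbc
r1 is callee-saved → restored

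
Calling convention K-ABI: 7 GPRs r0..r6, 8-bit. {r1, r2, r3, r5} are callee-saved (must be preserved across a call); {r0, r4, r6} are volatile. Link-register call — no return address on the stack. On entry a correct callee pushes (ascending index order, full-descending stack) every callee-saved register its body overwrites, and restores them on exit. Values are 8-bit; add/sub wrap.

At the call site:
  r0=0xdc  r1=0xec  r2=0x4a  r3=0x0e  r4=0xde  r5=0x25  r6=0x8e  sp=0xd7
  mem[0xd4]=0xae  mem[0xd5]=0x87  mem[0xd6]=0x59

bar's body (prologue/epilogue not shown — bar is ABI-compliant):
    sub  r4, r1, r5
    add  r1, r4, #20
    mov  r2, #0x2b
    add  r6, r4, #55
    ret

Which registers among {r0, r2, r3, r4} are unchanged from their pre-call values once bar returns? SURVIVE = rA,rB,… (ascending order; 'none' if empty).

prologue: push r1 -> mem[0xd6]=0xec, sp=0xd6
prologue: push r2 -> mem[0xd5]=0x4a, sp=0xd5
body[0] sub  r4, r1, r5 -> r4=0xc7
body[1] add  r1, r4, #20 -> r1=0xdb
body[2] mov  r2, #0x2b -> r2=0x2b
body[3] add  r6, r4, #55 -> r6=0xfe
epilogue: pop r2=0x4a, sp=0xd6
epilogue: pop r1=0xec, sp=0xd7
r0: caller-saved, written=False
r2: callee-saved, written=True
r3: callee-saved, written=False
r4: caller-saved, written=True

SURVIVE = r0,r2,r3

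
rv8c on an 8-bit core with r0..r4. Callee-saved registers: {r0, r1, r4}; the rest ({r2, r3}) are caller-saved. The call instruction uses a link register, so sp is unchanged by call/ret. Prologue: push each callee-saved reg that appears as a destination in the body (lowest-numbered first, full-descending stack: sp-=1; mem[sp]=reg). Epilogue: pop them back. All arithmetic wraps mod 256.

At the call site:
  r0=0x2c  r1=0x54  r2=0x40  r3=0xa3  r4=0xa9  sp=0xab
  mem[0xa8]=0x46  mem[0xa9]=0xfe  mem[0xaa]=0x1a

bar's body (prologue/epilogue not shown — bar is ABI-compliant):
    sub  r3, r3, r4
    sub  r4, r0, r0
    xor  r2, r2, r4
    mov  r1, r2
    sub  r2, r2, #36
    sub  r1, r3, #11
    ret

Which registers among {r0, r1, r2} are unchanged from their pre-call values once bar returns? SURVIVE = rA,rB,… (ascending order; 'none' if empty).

prologue: push r1 → mem[0xaa]=0x54, sp=0xaa
prologue: push r4 → mem[0xa9]=0xa9, sp=0xa9
body[0] sub  r3, r3, r4 → r3=0xfa
body[1] sub  r4, r0, r0 → r4=0x00
body[2] xor  r2, r2, r4 → r2=0x40
body[3] mov  r1, r2 → r1=0x40
body[4] sub  r2, r2, #36 → r2=0x1c
body[5] sub  r1, r3, #11 → r1=0xef
epilogue: pop r4=0xa9, sp=0xaa
epilogue: pop r1=0x54, sp=0xab
r0: callee-saved, written=False
r1: callee-saved, written=True
r2: caller-saved, written=True

SURVIVE = r0,r1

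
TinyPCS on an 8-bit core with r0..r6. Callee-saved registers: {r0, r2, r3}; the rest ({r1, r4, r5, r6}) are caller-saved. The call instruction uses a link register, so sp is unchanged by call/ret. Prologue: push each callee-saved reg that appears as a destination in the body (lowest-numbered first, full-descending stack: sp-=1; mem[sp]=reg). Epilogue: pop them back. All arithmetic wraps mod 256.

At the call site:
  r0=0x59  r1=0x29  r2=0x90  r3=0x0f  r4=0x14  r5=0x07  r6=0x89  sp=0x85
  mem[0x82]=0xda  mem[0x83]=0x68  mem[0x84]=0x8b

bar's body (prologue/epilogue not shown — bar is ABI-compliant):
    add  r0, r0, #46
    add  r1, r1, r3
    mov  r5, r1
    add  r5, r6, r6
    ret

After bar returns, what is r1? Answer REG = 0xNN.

prologue: push r0 → mem[0x84]=0x59, sp=0x84
body[0] add  r0, r0, #46 → r0=0x87
body[1] add  r1, r1, r3 → r1=0x38
body[2] mov  r5, r1 → r5=0x38
body[3] add  r5, r6, r6 → r5=0x12
epilogue: pop r0=0x59, sp=0x85
r1 is caller-saved → body value

REG = 0x38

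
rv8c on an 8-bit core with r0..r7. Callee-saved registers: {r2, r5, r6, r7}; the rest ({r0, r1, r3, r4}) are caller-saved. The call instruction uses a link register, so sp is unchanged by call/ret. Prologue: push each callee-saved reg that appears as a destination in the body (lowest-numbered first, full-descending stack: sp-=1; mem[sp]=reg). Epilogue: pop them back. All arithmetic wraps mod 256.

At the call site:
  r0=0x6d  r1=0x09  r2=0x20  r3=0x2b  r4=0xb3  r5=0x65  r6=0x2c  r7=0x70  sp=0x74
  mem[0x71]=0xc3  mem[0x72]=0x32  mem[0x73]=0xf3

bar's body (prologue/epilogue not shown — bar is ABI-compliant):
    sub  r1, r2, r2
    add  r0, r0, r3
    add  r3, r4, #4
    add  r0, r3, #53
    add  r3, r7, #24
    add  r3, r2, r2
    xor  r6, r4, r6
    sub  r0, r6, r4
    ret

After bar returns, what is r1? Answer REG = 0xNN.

prologue: push r6 -> mem[0x73]=0x2c, sp=0x73
body[0] sub  r1, r2, r2 -> r1=0x00
body[1] add  r0, r0, r3 -> r0=0x98
body[2] add  r3, r4, #4 -> r3=0xb7
body[3] add  r0, r3, #53 -> r0=0xec
body[4] add  r3, r7, #24 -> r3=0x88
body[5] add  r3, r2, r2 -> r3=0x40
body[6] xor  r6, r4, r6 -> r6=0x9f
body[7] sub  r0, r6, r4 -> r0=0xec
epilogue: pop r6=0x2c, sp=0x74
r1 is caller-saved -> body value

REG = 0x00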